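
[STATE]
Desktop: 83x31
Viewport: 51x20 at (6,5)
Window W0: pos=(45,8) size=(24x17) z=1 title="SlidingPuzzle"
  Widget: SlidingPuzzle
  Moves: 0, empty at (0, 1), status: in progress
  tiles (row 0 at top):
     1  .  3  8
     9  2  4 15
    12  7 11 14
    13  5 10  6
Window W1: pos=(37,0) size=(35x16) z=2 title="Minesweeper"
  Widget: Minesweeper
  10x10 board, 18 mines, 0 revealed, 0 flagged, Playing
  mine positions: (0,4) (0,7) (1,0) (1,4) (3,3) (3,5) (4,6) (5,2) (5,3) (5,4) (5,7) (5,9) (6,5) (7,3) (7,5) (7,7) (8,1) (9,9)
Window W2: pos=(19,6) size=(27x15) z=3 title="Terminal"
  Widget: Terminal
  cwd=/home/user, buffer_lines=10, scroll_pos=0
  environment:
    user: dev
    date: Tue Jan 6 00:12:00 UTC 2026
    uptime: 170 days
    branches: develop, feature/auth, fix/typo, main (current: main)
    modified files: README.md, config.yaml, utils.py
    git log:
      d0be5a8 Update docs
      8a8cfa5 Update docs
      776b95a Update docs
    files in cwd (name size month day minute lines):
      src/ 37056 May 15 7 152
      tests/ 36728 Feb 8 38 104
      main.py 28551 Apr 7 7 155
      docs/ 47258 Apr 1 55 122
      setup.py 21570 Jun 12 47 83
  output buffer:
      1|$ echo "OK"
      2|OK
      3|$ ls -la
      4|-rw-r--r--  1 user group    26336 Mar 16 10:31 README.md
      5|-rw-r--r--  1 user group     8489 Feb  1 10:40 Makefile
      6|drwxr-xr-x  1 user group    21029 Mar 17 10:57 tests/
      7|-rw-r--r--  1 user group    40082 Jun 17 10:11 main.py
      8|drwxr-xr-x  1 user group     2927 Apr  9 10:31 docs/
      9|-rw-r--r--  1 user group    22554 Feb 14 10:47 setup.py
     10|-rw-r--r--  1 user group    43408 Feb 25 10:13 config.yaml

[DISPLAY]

                               ┃■■■■■■■■■■         
             ┏━━━━━━━━━━━━━━━━━━━━━━━━━┓■■         
             ┃ Terminal                ┃■■         
             ┠─────────────────────────┨■■         
             ┃$ echo "OK"              ┃■■         
             ┃OK                       ┃■■         
             ┃$ ls -la                 ┃■■         
             ┃-rw-r--r--  1 user group ┃■■         
             ┃-rw-r--r--  1 user group ┃           
             ┃drwxr-xr-x  1 user group ┃           
             ┃-rw-r--r--  1 user group ┃━━━━━━━━━━━
             ┃drwxr-xr-x  1 user group ┃│ 12 │  7 │
             ┃-rw-r--r--  1 user group ┃├────┼────┼
             ┃-rw-r--r--  1 user group ┃│ 13 │  5 │
             ┃$ █                      ┃└────┴────┴
             ┗━━━━━━━━━━━━━━━━━━━━━━━━━┛Moves: 0   
                                       ┃           
                                       ┃           
                                       ┃           
                                       ┗━━━━━━━━━━━


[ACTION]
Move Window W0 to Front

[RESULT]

                               ┃■■■■■■■■■■         
             ┏━━━━━━━━━━━━━━━━━━━━━━━━━┓■■         
             ┃ Terminal                ┃■■         
             ┠─────────────────────────┏━━━━━━━━━━━
             ┃$ echo "OK"              ┃ SlidingPuz
             ┃OK                       ┠───────────
             ┃$ ls -la                 ┃┌────┬────┬
             ┃-rw-r--r--  1 user group ┃│  1 │    │
             ┃-rw-r--r--  1 user group ┃├────┼────┼
             ┃drwxr-xr-x  1 user group ┃│  9 │  2 │
             ┃-rw-r--r--  1 user group ┃├────┼────┼
             ┃drwxr-xr-x  1 user group ┃│ 12 │  7 │
             ┃-rw-r--r--  1 user group ┃├────┼────┼
             ┃-rw-r--r--  1 user group ┃│ 13 │  5 │
             ┃$ █                      ┃└────┴────┴
             ┗━━━━━━━━━━━━━━━━━━━━━━━━━┃Moves: 0   
                                       ┃           
                                       ┃           
                                       ┃           
                                       ┗━━━━━━━━━━━


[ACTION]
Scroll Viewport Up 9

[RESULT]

                               ┏━━━━━━━━━━━━━━━━━━━
                               ┃ Minesweeper       
                               ┠───────────────────
                               ┃■■■■■■■■■■         
                               ┃■■■■■■■■■■         
                               ┃■■■■■■■■■■         
             ┏━━━━━━━━━━━━━━━━━━━━━━━━━┓■■         
             ┃ Terminal                ┃■■         
             ┠─────────────────────────┏━━━━━━━━━━━
             ┃$ echo "OK"              ┃ SlidingPuz
             ┃OK                       ┠───────────
             ┃$ ls -la                 ┃┌────┬────┬
             ┃-rw-r--r--  1 user group ┃│  1 │    │
             ┃-rw-r--r--  1 user group ┃├────┼────┼
             ┃drwxr-xr-x  1 user group ┃│  9 │  2 │
             ┃-rw-r--r--  1 user group ┃├────┼────┼
             ┃drwxr-xr-x  1 user group ┃│ 12 │  7 │
             ┃-rw-r--r--  1 user group ┃├────┼────┼
             ┃-rw-r--r--  1 user group ┃│ 13 │  5 │
             ┃$ █                      ┃└────┴────┴


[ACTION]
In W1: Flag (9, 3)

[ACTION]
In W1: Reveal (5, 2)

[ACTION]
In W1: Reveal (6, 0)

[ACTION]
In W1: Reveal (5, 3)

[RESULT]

                               ┏━━━━━━━━━━━━━━━━━━━
                               ┃ Minesweeper       
                               ┠───────────────────
                               ┃■■■■✹■■✹■■         
                               ┃✹■■■✹■■■■■         
                               ┃■■■■■■■■■■         
             ┏━━━━━━━━━━━━━━━━━━━━━━━━━┓■■         
             ┃ Terminal                ┃■■         
             ┠─────────────────────────┏━━━━━━━━━━━
             ┃$ echo "OK"              ┃ SlidingPuz
             ┃OK                       ┠───────────
             ┃$ ls -la                 ┃┌────┬────┬
             ┃-rw-r--r--  1 user group ┃│  1 │    │
             ┃-rw-r--r--  1 user group ┃├────┼────┼
             ┃drwxr-xr-x  1 user group ┃│  9 │  2 │
             ┃-rw-r--r--  1 user group ┃├────┼────┼
             ┃drwxr-xr-x  1 user group ┃│ 12 │  7 │
             ┃-rw-r--r--  1 user group ┃├────┼────┼
             ┃-rw-r--r--  1 user group ┃│ 13 │  5 │
             ┃$ █                      ┃└────┴────┴


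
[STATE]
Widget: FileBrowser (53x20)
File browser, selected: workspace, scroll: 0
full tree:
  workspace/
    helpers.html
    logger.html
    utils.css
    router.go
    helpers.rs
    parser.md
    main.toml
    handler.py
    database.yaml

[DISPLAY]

> [-] workspace/                                     
    helpers.html                                     
    logger.html                                      
    utils.css                                        
    router.go                                        
    helpers.rs                                       
    parser.md                                        
    main.toml                                        
    handler.py                                       
    database.yaml                                    
                                                     
                                                     
                                                     
                                                     
                                                     
                                                     
                                                     
                                                     
                                                     
                                                     


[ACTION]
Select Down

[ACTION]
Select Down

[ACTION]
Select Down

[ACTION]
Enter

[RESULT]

  [-] workspace/                                     
    helpers.html                                     
    logger.html                                      
  > utils.css                                        
    router.go                                        
    helpers.rs                                       
    parser.md                                        
    main.toml                                        
    handler.py                                       
    database.yaml                                    
                                                     
                                                     
                                                     
                                                     
                                                     
                                                     
                                                     
                                                     
                                                     
                                                     


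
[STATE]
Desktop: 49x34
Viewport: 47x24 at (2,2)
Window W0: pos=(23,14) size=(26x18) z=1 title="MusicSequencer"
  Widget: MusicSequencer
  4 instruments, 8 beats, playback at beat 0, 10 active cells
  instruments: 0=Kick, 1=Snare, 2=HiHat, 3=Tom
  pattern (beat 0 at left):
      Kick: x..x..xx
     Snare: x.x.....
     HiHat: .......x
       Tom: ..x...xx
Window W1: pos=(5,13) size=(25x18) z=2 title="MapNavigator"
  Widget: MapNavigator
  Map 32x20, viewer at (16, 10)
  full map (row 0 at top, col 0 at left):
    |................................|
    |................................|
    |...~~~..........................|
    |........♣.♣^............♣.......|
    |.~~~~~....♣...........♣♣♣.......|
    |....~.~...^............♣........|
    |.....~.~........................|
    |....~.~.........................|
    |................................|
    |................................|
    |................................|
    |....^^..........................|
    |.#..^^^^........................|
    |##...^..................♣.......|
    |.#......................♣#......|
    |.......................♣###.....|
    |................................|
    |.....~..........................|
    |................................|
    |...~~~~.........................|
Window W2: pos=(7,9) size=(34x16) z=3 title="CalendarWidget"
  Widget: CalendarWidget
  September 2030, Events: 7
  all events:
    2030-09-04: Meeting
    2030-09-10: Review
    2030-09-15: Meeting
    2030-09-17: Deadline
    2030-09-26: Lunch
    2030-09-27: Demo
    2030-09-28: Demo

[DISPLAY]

                                               
                                               
                                               
                                               
                                               
                                               
                                               
     ┏━━━━━━━━━━━━━━━━━━━━━━━━━━━━━━━━┓        
     ┃ CalendarWidget                 ┃        
     ┠────────────────────────────────┨        
     ┃         September 2030         ┃        
   ┏━┃Mo Tu We Th Fr Sa Su            ┃        
   ┃ ┃                   1            ┃━━━━━━━┓
   ┠─┃ 2  3  4*  5  6  7  8           ┃       ┃
   ┃.┃ 9 10* 11 12 13 14 15*          ┃───────┨
   ┃~┃16 17* 18 19 20 21 22           ┃       ┃
   ┃.┃23 24 25 26* 27* 28* 29         ┃       ┃
   ┃~┃30                              ┃       ┃
   ┃.┃                                ┃       ┃
   ┃.┃                                ┃       ┃
   ┃.┃                                ┃       ┃
   ┃.┃                                ┃       ┃
   ┃^┗━━━━━━━━━━━━━━━━━━━━━━━━━━━━━━━━┛       ┃
   ┃^^^....................┃                  ┃


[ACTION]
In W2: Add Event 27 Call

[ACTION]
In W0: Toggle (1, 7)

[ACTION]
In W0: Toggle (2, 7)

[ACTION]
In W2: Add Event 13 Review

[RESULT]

                                               
                                               
                                               
                                               
                                               
                                               
                                               
     ┏━━━━━━━━━━━━━━━━━━━━━━━━━━━━━━━━┓        
     ┃ CalendarWidget                 ┃        
     ┠────────────────────────────────┨        
     ┃         September 2030         ┃        
   ┏━┃Mo Tu We Th Fr Sa Su            ┃        
   ┃ ┃                   1            ┃━━━━━━━┓
   ┠─┃ 2  3  4*  5  6  7  8           ┃       ┃
   ┃.┃ 9 10* 11 12 13* 14 15*         ┃───────┨
   ┃~┃16 17* 18 19 20 21 22           ┃       ┃
   ┃.┃23 24 25 26* 27* 28* 29         ┃       ┃
   ┃~┃30                              ┃       ┃
   ┃.┃                                ┃       ┃
   ┃.┃                                ┃       ┃
   ┃.┃                                ┃       ┃
   ┃.┃                                ┃       ┃
   ┃^┗━━━━━━━━━━━━━━━━━━━━━━━━━━━━━━━━┛       ┃
   ┃^^^....................┃                  ┃


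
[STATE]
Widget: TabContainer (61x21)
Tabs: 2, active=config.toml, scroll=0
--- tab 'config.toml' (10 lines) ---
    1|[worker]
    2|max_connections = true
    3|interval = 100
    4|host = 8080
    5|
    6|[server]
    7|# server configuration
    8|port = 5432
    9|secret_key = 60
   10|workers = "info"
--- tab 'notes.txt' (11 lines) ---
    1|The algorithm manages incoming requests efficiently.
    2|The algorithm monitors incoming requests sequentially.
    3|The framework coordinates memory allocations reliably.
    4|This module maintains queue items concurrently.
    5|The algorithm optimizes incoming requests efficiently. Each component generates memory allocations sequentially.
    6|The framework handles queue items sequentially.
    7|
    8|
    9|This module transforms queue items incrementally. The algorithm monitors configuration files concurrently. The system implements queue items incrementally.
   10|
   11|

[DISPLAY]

[config.toml]│ notes.txt                                     
─────────────────────────────────────────────────────────────
[worker]                                                     
max_connections = true                                       
interval = 100                                               
host = 8080                                                  
                                                             
[server]                                                     
# server configuration                                       
port = 5432                                                  
secret_key = 60                                              
workers = "info"                                             
                                                             
                                                             
                                                             
                                                             
                                                             
                                                             
                                                             
                                                             
                                                             


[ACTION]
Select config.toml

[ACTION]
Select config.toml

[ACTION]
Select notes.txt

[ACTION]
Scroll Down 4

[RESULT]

 config.toml │[notes.txt]                                    
─────────────────────────────────────────────────────────────
The algorithm optimizes incoming requests efficiently. Each c
The framework handles queue items sequentially.              
                                                             
                                                             
This module transforms queue items incrementally. The algorit
                                                             
                                                             
                                                             
                                                             
                                                             
                                                             
                                                             
                                                             
                                                             
                                                             
                                                             
                                                             
                                                             
                                                             


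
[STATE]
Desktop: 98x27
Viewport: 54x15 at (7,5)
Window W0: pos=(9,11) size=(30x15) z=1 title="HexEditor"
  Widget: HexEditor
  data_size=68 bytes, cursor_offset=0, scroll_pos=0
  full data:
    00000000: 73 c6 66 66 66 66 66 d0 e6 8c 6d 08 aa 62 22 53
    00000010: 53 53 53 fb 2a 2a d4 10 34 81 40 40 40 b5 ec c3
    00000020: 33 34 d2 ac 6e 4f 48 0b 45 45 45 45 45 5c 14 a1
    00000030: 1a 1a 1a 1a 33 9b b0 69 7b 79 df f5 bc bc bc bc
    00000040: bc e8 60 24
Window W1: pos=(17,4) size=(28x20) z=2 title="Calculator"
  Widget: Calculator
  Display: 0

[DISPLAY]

          ┃ Calculator               ┃                
          ┠──────────────────────────┨                
          ┃                         0┃                
          ┃┌───┬───┬───┬───┐         ┃                
          ┃│ 7 │ 8 │ 9 │ ÷ │         ┃                
          ┃├───┼───┼───┼───┤         ┃                
  ┏━━━━━━━┃│ 4 │ 5 │ 6 │ × │         ┃                
  ┃ HexEdi┃├───┼───┼───┼───┤         ┃                
  ┠───────┃│ 1 │ 2 │ 3 │ - │         ┃                
  ┃0000000┃├───┼───┼───┼───┤         ┃                
  ┃0000001┃│ 0 │ . │ = │ + │         ┃                
  ┃0000002┃├───┼───┼───┼───┤         ┃                
  ┃0000003┃│ C │ MC│ MR│ M+│         ┃                
  ┃0000004┃└───┴───┴───┴───┘         ┃                
  ┃       ┃                          ┃                


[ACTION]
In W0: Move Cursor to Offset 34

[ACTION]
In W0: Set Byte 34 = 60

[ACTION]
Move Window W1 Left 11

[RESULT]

 Calculator               ┃                           
──────────────────────────┨                           
                         0┃                           
┌───┬───┬───┬───┐         ┃                           
│ 7 │ 8 │ 9 │ ÷ │         ┃                           
├───┼───┼───┼───┤         ┃                           
│ 4 │ 5 │ 6 │ × │         ┃━━━━┓                      
├───┼───┼───┼───┤         ┃    ┃                      
│ 1 │ 2 │ 3 │ - │         ┃────┨                      
├───┼───┼───┼───┤         ┃ 66 ┃                      
│ 0 │ . │ = │ + │         ┃ 2a ┃                      
├───┼───┼───┼───┤         ┃ 4f ┃                      
│ C │ MC│ MR│ M+│         ┃ 9b ┃                      
└───┴───┴───┴───┘         ┃    ┃                      
                          ┃    ┃                      


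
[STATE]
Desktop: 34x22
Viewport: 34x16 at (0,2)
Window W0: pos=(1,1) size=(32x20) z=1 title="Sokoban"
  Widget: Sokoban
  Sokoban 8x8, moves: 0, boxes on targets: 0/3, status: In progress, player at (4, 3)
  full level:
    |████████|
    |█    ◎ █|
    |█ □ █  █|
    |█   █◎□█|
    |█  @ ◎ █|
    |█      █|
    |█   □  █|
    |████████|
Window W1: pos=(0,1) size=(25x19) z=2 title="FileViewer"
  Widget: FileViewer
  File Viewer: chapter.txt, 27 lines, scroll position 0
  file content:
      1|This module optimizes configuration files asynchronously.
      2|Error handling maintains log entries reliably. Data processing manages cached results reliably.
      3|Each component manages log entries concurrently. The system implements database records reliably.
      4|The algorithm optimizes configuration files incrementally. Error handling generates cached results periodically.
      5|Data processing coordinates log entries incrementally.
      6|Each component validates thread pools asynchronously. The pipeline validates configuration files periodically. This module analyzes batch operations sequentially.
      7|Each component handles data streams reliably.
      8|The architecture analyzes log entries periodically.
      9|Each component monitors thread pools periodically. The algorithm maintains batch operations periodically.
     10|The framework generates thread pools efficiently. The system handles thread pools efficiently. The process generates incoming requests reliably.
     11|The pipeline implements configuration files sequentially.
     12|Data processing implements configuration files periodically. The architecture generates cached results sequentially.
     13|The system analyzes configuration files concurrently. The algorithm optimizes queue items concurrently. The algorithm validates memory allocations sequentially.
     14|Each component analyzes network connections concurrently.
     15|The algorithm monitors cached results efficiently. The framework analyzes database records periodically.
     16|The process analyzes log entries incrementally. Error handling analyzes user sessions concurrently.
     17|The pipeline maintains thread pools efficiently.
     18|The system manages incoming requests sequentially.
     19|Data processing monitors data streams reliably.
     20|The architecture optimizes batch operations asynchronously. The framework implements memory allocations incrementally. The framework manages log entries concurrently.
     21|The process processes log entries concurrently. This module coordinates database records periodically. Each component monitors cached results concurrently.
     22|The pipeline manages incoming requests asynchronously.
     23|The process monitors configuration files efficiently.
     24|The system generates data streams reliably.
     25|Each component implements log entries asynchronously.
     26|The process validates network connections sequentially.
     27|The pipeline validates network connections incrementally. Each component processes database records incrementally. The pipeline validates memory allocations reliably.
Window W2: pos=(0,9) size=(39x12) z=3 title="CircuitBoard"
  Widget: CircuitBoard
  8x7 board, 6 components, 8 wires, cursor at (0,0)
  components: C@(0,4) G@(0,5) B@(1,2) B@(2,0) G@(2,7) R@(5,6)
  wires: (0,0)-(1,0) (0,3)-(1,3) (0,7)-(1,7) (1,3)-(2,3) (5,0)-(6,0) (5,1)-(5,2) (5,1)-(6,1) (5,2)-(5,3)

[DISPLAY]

┃ FileViewer            ┃       ┃ 
┠───────────────────────┨───────┨ 
┃This module optimizes ▲┃       ┃ 
┃Error handling maintai█┃       ┃ 
┃Each component manages░┃       ┃ 
┃The algorithm optimize░┃       ┃ 
┃Data processing coordi░┃       ┃ 
┏━━━━━━━━━━━━━━━━━━━━━━━━━━━━━━━━━
┃ CircuitBoard                    
┠─────────────────────────────────
┃   0 1 2 3 4 5 6 7               
┃0  [.]          ·   C   G       ·
┃    │           │               │
┃1   ·       B   ·               ·
┃                │                
┃2   B           ·               G


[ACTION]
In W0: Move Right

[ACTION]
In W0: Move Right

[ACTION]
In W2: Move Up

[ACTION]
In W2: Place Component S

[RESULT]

┃ FileViewer            ┃       ┃ 
┠───────────────────────┨───────┨ 
┃This module optimizes ▲┃       ┃ 
┃Error handling maintai█┃       ┃ 
┃Each component manages░┃       ┃ 
┃The algorithm optimize░┃       ┃ 
┃Data processing coordi░┃       ┃ 
┏━━━━━━━━━━━━━━━━━━━━━━━━━━━━━━━━━
┃ CircuitBoard                    
┠─────────────────────────────────
┃   0 1 2 3 4 5 6 7               
┃0  [S]          ·   C   G       ·
┃    │           │               │
┃1   ·       B   ·               ·
┃                │                
┃2   B           ·               G


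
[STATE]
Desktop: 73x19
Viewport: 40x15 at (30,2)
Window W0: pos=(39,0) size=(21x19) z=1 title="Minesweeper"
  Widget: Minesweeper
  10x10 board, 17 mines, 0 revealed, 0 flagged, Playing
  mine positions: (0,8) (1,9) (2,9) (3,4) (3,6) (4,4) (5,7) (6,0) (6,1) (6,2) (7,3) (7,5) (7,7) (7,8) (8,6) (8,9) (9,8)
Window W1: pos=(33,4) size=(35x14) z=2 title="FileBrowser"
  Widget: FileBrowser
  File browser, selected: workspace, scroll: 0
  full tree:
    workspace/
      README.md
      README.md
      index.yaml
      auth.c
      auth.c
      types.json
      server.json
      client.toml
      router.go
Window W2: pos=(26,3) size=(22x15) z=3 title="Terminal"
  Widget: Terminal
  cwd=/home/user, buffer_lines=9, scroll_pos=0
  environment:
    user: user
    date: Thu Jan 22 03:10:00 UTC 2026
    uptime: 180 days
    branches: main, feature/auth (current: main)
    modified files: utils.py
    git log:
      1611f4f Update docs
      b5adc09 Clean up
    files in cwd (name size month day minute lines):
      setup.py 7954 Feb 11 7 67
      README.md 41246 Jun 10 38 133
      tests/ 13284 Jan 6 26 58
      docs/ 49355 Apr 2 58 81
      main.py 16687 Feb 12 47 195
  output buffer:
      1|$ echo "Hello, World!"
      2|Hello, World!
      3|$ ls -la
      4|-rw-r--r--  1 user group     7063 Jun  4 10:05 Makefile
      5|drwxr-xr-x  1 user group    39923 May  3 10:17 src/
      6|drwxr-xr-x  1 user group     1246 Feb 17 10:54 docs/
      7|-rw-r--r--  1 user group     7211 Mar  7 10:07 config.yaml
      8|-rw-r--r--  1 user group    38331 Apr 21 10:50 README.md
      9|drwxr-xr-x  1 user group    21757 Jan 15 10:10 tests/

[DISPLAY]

         ┠───────────────────┨          
━━━━━━━━━━━━━━━━━┓■■         ┃          
rminal           ┃━━━━━━━━━━━━━━━━━━━┓  
─────────────────┨                   ┃  
cho "Hello, World┃───────────────────┨  
lo, World!       ┃e/                 ┃  
s -la            ┃                   ┃  
-r--r--  1 user g┃                   ┃  
xr-xr-x  1 user g┃                   ┃  
xr-xr-x  1 user g┃                   ┃  
-r--r--  1 user g┃                   ┃  
-r--r--  1 user g┃                   ┃  
xr-xr-x  1 user g┃n                  ┃  
                 ┃l                  ┃  
                 ┃                   ┃  


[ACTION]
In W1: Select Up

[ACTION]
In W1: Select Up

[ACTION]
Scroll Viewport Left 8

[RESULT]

                 ┠───────────────────┨  
    ┏━━━━━━━━━━━━━━━━━━━━┓■■         ┃  
    ┃ Terminal           ┃━━━━━━━━━━━━━━
    ┠────────────────────┨              
    ┃$ echo "Hello, World┃──────────────
    ┃Hello, World!       ┃e/            
    ┃$ ls -la            ┃              
    ┃-rw-r--r--  1 user g┃              
    ┃drwxr-xr-x  1 user g┃              
    ┃drwxr-xr-x  1 user g┃              
    ┃-rw-r--r--  1 user g┃              
    ┃-rw-r--r--  1 user g┃              
    ┃drwxr-xr-x  1 user g┃n             
    ┃$ █                 ┃l             
    ┃                    ┃              


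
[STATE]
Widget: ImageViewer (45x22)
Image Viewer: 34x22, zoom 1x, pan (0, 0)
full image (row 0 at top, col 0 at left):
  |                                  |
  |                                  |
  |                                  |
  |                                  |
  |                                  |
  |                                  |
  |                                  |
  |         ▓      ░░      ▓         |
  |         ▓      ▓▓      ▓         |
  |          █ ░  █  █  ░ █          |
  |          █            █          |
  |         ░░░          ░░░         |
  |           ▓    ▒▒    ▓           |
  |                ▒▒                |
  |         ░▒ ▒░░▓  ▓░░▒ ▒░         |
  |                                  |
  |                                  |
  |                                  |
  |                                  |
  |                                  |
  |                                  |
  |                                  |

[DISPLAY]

                                             
                                             
                                             
                                             
                                             
                                             
                                             
         ▓      ░░      ▓                    
         ▓      ▓▓      ▓                    
          █ ░  █  █  ░ █                     
          █            █                     
         ░░░          ░░░                    
           ▓    ▒▒    ▓                      
                ▒▒                           
         ░▒ ▒░░▓  ▓░░▒ ▒░                    
                                             
                                             
                                             
                                             
                                             
                                             
                                             


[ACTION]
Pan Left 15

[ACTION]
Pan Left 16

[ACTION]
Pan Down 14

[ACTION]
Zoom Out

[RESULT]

         ░▒ ▒░░▓  ▓░░▒ ▒░                    
                                             
                                             
                                             
                                             
                                             
                                             
                                             
                                             
                                             
                                             
                                             
                                             
                                             
                                             
                                             
                                             
                                             
                                             
                                             
                                             
                                             


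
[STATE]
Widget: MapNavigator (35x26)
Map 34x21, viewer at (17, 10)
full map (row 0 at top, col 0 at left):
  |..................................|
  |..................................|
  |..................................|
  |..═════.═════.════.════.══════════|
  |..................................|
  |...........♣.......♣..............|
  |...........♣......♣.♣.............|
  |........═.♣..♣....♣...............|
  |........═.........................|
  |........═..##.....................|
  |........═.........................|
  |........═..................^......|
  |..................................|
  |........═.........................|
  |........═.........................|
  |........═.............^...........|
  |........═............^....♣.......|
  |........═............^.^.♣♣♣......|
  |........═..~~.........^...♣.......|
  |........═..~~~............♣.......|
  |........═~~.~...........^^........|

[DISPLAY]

                                   
                                   
                                   
.................................. 
.................................. 
.................................. 
..═════.═════.════.════.══════════ 
.................................. 
...........♣.......♣.............. 
...........♣......♣.♣............. 
........═.♣..♣....♣............... 
........═......................... 
........═..##..................... 
........═........@................ 
........═..................^...... 
.................................. 
........═......................... 
........═......................... 
........═.............^........... 
........═............^....♣....... 
........═............^.^.♣♣♣...... 
........═..~~.........^...♣....... 
........═..~~~............♣....... 
........═~~.~...........^^........ 
                                   
                                   


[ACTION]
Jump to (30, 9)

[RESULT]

                                   
                                   
                                   
                                   
.....................              
.....................              
.....................              
.════.════.══════════              
.....................              
......♣..............              
.....♣.♣.............              
♣....♣...............              
.....................              
.................@...              
.....................              
..............^......              
.....................              
.....................              
.....................              
.........^...........              
........^....♣.......              
........^.^.♣♣♣......              
.........^...♣.......              
~............♣.......              
...........^^........              
                                   


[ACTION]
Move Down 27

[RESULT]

♣....♣...............              
.....................              
.....................              
.....................              
..............^......              
.....................              
.....................              
.....................              
.........^...........              
........^....♣.......              
........^.^.♣♣♣......              
.........^...♣.......              
~............♣.......              
...........^^....@...              
                                   
                                   
                                   
                                   
                                   
                                   
                                   
                                   
                                   
                                   
                                   
                                   


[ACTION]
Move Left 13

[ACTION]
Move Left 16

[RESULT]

                ........═.♣..♣....♣
                ........═..........
                ........═..##......
                ........═..........
                ........═..........
                ...................
                ........═..........
                ........═..........
                ........═..........
                ........═..........
                ........═..........
                ........═..~~......
                ........═..~~~.....
                .@......═~~.~......
                                   
                                   
                                   
                                   
                                   
                                   
                                   
                                   
                                   
                                   
                                   
                                   


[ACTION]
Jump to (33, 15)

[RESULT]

..................                 
══.════.══════════                 
..................                 
...♣..............                 
..♣.♣.............                 
..♣...............                 
..................                 
..................                 
..................                 
...........^......                 
..................                 
..................                 
..................                 
......^..........@                 
.....^....♣.......                 
.....^.^.♣♣♣......                 
......^...♣.......                 
..........♣.......                 
........^^........                 
                                   
                                   
                                   
                                   
                                   
                                   
                                   


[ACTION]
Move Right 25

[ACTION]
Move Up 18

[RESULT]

                                   
                                   
                                   
                                   
                                   
                                   
                                   
                                   
                                   
                                   
                                   
                                   
                                   
.................@                 
..................                 
..................                 
══.════.══════════                 
..................                 
...♣..............                 
..♣.♣.............                 
..♣...............                 
..................                 
..................                 
..................                 
...........^......                 
..................                 
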